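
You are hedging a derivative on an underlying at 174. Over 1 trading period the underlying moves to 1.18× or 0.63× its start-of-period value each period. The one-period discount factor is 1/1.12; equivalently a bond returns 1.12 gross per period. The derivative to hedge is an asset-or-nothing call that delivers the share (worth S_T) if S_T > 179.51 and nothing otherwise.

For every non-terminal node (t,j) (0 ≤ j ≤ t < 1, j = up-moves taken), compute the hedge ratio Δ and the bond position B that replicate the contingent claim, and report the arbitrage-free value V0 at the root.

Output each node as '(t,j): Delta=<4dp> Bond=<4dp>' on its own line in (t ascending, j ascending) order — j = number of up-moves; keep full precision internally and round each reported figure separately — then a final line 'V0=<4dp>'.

The replicating-portfolio and risk-neutral prices coincide; use p* = (1.12−0.63)/(1.18−0.63) = 0.8909 for the latter.
At expiry t=1: V(1,0)=0.0000, V(1,1)=205.3200
(0,0): S=174.0000. Δ = (V_up−V_dn)/(S_up−S_dn) = (205.3200−0.0000)/(205.3200−109.6200) = 2.1455. V = [p*·205.3200 + (1−p*)·0.0000]/1.12 = 163.3227. B = V − Δ·S = -209.9864.
Check: Δ(0,0)·S0 + B(0,0) = 163.3227 = V0.

(0,0): Delta=2.1455 Bond=-209.9864
V0=163.3227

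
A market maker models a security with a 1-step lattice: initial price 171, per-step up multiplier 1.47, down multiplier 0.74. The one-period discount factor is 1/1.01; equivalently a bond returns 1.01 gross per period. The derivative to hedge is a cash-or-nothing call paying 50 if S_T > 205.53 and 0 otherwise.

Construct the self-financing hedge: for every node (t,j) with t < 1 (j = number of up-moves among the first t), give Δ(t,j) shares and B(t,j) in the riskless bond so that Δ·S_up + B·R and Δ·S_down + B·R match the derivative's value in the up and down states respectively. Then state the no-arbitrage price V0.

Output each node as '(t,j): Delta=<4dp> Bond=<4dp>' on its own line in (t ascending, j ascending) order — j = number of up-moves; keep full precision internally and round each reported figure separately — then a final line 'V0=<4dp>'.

Under the risk-neutral measure, an up-move has probability p* = (R−d)/(u−d) = 0.3699 and values discount at R = 1.01.
Terminal payoffs: V(1,0)=0.0000, V(1,1)=50.0000
Node (0,0) S=171.0000: V=(p*·50.0000+(1−p*)·0.0000)/1.01=18.3101; Δ=(50.0000−0.0000)/(251.3700−126.5400)=0.4005; B=V−Δ·S=-50.1831
The time-0 hedge costs 18.3101, which is the no-arbitrage price.

(0,0): Delta=0.4005 Bond=-50.1831
V0=18.3101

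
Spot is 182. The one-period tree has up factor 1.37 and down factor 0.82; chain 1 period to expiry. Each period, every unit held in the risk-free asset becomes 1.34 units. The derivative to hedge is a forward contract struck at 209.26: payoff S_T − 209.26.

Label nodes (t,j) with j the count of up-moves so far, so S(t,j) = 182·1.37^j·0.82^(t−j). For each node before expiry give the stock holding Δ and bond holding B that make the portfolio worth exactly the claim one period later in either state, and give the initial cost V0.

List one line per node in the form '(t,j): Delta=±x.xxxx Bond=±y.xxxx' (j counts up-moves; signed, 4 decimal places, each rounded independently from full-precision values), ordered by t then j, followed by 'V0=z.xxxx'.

Risk-neutral probability p* = (R−d)/(u−d) = (1.34−0.82)/(1.37−0.82) = 0.9455.
At expiry t=1: V(1,0)=-60.0200, V(1,1)=40.0800
Node (0,0) S=182.0000: V=(p*·40.0800+(1−p*)·-60.0200)/1.34=25.8358; Δ=(40.0800−-60.0200)/(249.3400−149.2400)=1.0000; B=V−Δ·S=-156.1642
Root portfolio cost Δ·182+B reproduces V0=25.8358.

(0,0): Delta=1.0000 Bond=-156.1642
V0=25.8358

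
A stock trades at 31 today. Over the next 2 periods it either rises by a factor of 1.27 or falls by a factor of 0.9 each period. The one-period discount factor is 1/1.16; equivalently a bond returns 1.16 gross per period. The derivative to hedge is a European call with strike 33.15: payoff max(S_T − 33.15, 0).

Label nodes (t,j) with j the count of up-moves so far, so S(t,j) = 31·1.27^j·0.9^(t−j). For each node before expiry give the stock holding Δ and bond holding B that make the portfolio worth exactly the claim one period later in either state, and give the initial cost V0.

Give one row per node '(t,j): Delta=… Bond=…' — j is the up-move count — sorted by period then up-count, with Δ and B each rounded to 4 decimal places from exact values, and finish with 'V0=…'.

Since d<R<u, set p* = (R−d)/(u−d) = 0.7027; price each node as the discounted p*-expectation of its children.
Payoff layer (t=2): V(2,0)=0.0000, V(2,1)=2.2830, V(2,2)=16.8499
Node (1,0) S=27.9000: V=(p*·2.2830+(1−p*)·0.0000)/1.16=1.3830; Δ=(2.2830−0.0000)/(35.4330−25.1100)=0.2212; B=V−Δ·S=-4.7873
Node (1,1) S=39.3700: V=(p*·16.8499+(1−p*)·2.2830)/1.16=10.7924; Δ=(16.8499−2.2830)/(49.9999−35.4330)=1.0000; B=V−Δ·S=-28.5776
Node (0,0) S=31.0000: V=(p*·10.7924+(1−p*)·1.3830)/1.16=6.8923; Δ=(10.7924−1.3830)/(39.3700−27.9000)=0.8204; B=V−Δ·S=-18.5386
Each (Δ,B) replicates both successor values, so the strategy is self-financing and V0 is arbitrage-free.

(0,0): Delta=0.8204 Bond=-18.5386
(1,0): Delta=0.2212 Bond=-4.7873
(1,1): Delta=1.0000 Bond=-28.5776
V0=6.8923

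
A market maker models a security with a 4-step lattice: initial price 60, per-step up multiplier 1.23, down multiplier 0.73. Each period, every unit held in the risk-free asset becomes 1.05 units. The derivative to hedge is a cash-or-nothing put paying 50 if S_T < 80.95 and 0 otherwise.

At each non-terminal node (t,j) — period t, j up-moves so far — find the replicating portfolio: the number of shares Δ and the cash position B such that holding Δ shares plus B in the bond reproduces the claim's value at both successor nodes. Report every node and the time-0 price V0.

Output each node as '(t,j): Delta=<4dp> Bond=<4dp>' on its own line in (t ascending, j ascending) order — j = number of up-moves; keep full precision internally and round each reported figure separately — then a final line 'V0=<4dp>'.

(0,0): Delta=-0.6369 Bond=56.9192
(1,0): Delta=-0.8482 Bond=69.0213
(1,1): Delta=-0.5663 Bond=54.5586
(2,0): Delta=0.0000 Bond=45.3515
(2,1): Delta=-1.1314 Bond=87.7279
(2,2): Delta=-0.3777 Bond=40.1633
(3,0): Delta=0.0000 Bond=47.6190
(3,1): Delta=0.0000 Bond=47.6190
(3,2): Delta=-1.5091 Bond=117.1429
(3,3): Delta=0.0000 Bond=0.0000
V0=18.7058

Risk-neutral probability p* = (R−d)/(u−d) = (1.05−0.73)/(1.23−0.73) = 0.6400.
Payoff layer (t=4): V(4,0)=50.0000, V(4,1)=50.0000, V(4,2)=50.0000, V(4,3)=0.0000, V(4,4)=0.0000
(3,0): S=23.3410. Δ = (V_up−V_dn)/(S_up−S_dn) = (50.0000−50.0000)/(28.7095−17.0389) = 0.0000. V = [p*·50.0000 + (1−p*)·50.0000]/1.05 = 47.6190. B = V − Δ·S = 47.6190.
(3,1): S=39.3280. Δ = (V_up−V_dn)/(S_up−S_dn) = (50.0000−50.0000)/(48.3735−28.7095) = 0.0000. V = [p*·50.0000 + (1−p*)·50.0000]/1.05 = 47.6190. B = V − Δ·S = 47.6190.
(3,2): S=66.2650. Δ = (V_up−V_dn)/(S_up−S_dn) = (0.0000−50.0000)/(81.5060−48.3735) = -1.5091. V = [p*·0.0000 + (1−p*)·50.0000]/1.05 = 17.1429. B = V − Δ·S = 117.1429.
(3,3): S=111.6520. Δ = (V_up−V_dn)/(S_up−S_dn) = (0.0000−0.0000)/(137.3320−81.5060) = 0.0000. V = [p*·0.0000 + (1−p*)·0.0000]/1.05 = 0.0000. B = V − Δ·S = 0.0000.
(2,0): S=31.9740. Δ = (V_up−V_dn)/(S_up−S_dn) = (47.6190−47.6190)/(39.3280−23.3410) = 0.0000. V = [p*·47.6190 + (1−p*)·47.6190]/1.05 = 45.3515. B = V − Δ·S = 45.3515.
(2,1): S=53.8740. Δ = (V_up−V_dn)/(S_up−S_dn) = (17.1429−47.6190)/(66.2650−39.3280) = -1.1314. V = [p*·17.1429 + (1−p*)·47.6190]/1.05 = 26.7755. B = V − Δ·S = 87.7279.
(2,2): S=90.7740. Δ = (V_up−V_dn)/(S_up−S_dn) = (0.0000−17.1429)/(111.6520−66.2650) = -0.3777. V = [p*·0.0000 + (1−p*)·17.1429]/1.05 = 5.8776. B = V − Δ·S = 40.1633.
(1,0): S=43.8000. Δ = (V_up−V_dn)/(S_up−S_dn) = (26.7755−45.3515)/(53.8740−31.9740) = -0.8482. V = [p*·26.7755 + (1−p*)·45.3515]/1.05 = 31.8694. B = V − Δ·S = 69.0213.
(1,1): S=73.8000. Δ = (V_up−V_dn)/(S_up−S_dn) = (5.8776−26.7755)/(90.7740−53.8740) = -0.5663. V = [p*·5.8776 + (1−p*)·26.7755]/1.05 = 12.7627. B = V − Δ·S = 54.5586.
(0,0): S=60.0000. Δ = (V_up−V_dn)/(S_up−S_dn) = (12.7627−31.8694)/(73.8000−43.8000) = -0.6369. V = [p*·12.7627 + (1−p*)·31.8694]/1.05 = 18.7058. B = V − Δ·S = 56.9192.
Each (Δ,B) replicates both successor values, so the strategy is self-financing and V0 is arbitrage-free.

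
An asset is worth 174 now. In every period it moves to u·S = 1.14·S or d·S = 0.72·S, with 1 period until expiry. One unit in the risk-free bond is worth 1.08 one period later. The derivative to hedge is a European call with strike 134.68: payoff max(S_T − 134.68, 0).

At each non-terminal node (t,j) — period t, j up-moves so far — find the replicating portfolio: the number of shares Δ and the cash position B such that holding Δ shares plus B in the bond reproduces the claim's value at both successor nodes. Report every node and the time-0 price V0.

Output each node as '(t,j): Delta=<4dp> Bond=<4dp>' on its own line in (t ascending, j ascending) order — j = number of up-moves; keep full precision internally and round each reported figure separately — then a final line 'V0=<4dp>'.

(0,0): Delta=0.8714 Bond=-101.0794
V0=50.5397

No-arbitrage ⇒ martingale measure with p* = (R−d)/(u−d) = 0.8571.
Payoff layer (t=1): V(1,0)=0.0000, V(1,1)=63.6800
(0,0): S=174.0000. Δ = (V_up−V_dn)/(S_up−S_dn) = (63.6800−0.0000)/(198.3600−125.2800) = 0.8714. V = [p*·63.6800 + (1−p*)·0.0000]/1.08 = 50.5397. B = V − Δ·S = -101.0794.
The time-0 hedge costs 50.5397, which is the no-arbitrage price.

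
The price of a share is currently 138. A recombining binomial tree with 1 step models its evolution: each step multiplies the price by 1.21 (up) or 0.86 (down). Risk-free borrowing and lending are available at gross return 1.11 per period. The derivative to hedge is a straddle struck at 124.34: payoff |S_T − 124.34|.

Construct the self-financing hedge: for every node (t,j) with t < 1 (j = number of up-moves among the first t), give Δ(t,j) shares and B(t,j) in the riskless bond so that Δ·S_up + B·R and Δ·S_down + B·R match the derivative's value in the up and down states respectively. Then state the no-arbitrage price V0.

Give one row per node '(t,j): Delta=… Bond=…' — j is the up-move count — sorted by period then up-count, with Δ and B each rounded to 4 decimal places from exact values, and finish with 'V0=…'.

Risk-neutral probability p* = (R−d)/(u−d) = (1.11−0.86)/(1.21−0.86) = 0.7143.
Payoff layer (t=1): V(1,0)=5.6600, V(1,1)=42.6400
  t=0,j=0: stock 138.0000 → up 166.9800 (V=42.6400), down 118.6800 (V=5.6600). Price 28.8958; hedge Δ=0.7656, bond B=-76.7614.
Each (Δ,B) replicates both successor values, so the strategy is self-financing and V0 is arbitrage-free.

(0,0): Delta=0.7656 Bond=-76.7614
V0=28.8958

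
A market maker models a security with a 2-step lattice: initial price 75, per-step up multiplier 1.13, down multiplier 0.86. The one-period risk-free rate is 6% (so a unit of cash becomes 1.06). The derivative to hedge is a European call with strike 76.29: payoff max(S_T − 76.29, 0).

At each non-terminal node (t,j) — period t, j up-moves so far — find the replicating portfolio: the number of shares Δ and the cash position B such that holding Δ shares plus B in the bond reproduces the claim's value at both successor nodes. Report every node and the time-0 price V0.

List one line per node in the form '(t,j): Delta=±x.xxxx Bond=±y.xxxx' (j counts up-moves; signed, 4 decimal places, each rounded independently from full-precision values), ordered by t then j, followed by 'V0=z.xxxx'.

(0,0): Delta=0.6722 Bond=-40.8999
(1,0): Delta=0.0000 Bond=0.0000
(1,1): Delta=0.8512 Bond=-58.5278
V0=9.5116

Since d<R<u, set p* = (R−d)/(u−d) = 0.7407; price each node as the discounted p*-expectation of its children.
Terminal values V(2,·): V(2,0)=0.0000, V(2,1)=0.0000, V(2,2)=19.4775
Node (1,0) S=64.5000: V=(p*·0.0000+(1−p*)·0.0000)/1.06=0.0000; Δ=(0.0000−0.0000)/(72.8850−55.4700)=0.0000; B=V−Δ·S=0.0000
Node (1,1) S=84.7500: V=(p*·19.4775+(1−p*)·0.0000)/1.06=13.6111; Δ=(19.4775−0.0000)/(95.7675−72.8850)=0.8512; B=V−Δ·S=-58.5278
Node (0,0) S=75.0000: V=(p*·13.6111+(1−p*)·0.0000)/1.06=9.5116; Δ=(13.6111−0.0000)/(84.7500−64.5000)=0.6722; B=V−Δ·S=-40.8999
The time-0 hedge costs 9.5116, which is the no-arbitrage price.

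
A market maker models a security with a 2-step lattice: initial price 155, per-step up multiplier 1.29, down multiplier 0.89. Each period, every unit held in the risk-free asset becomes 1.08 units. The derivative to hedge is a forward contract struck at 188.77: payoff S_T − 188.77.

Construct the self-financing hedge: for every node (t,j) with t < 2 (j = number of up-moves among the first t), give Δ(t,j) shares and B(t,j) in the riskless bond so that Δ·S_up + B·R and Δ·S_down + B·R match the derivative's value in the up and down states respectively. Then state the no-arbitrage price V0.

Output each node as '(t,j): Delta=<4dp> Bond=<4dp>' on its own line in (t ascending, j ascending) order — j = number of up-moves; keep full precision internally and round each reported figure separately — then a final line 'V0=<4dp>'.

Since d<R<u, set p* = (R−d)/(u−d) = 0.4750; price each node as the discounted p*-expectation of its children.
Terminal values V(2,·): V(2,0)=-65.9945, V(2,1)=-10.8145, V(2,2)=69.1655
  t=1,j=0: stock 137.9500 → up 177.9555 (V=-10.8145), down 122.7755 (V=-65.9945). Price -36.8370; hedge Δ=1.0000, bond B=-174.7870.
  t=1,j=1: stock 199.9500 → up 257.9355 (V=69.1655), down 177.9555 (V=-10.8145). Price 25.1630; hedge Δ=1.0000, bond B=-174.7870.
  t=0,j=0: stock 155.0000 → up 199.9500 (V=25.1630), down 137.9500 (V=-36.8370). Price -6.8398; hedge Δ=1.0000, bond B=-161.8398.
Check: Δ(0,0)·S0 + B(0,0) = -6.8398 = V0.

(0,0): Delta=1.0000 Bond=-161.8398
(1,0): Delta=1.0000 Bond=-174.7870
(1,1): Delta=1.0000 Bond=-174.7870
V0=-6.8398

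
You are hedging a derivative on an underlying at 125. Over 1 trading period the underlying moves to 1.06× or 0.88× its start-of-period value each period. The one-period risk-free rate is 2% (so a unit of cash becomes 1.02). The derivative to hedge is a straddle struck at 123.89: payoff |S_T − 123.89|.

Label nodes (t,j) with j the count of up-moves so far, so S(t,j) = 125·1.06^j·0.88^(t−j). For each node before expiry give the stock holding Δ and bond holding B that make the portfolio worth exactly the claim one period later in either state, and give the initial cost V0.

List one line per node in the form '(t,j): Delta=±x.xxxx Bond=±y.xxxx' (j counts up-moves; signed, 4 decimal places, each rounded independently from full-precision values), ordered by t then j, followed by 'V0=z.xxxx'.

(0,0): Delta=-0.2347 Bond=38.9248
V0=9.5915

Risk-neutral probability p* = (R−d)/(u−d) = (1.02−0.88)/(1.06−0.88) = 0.7778.
At expiry t=1: V(1,0)=13.8900, V(1,1)=8.6100
(0,0): S=125.0000. Δ = (V_up−V_dn)/(S_up−S_dn) = (8.6100−13.8900)/(132.5000−110.0000) = -0.2347. V = [p*·8.6100 + (1−p*)·13.8900]/1.02 = 9.5915. B = V − Δ·S = 38.9248.
Each (Δ,B) replicates both successor values, so the strategy is self-financing and V0 is arbitrage-free.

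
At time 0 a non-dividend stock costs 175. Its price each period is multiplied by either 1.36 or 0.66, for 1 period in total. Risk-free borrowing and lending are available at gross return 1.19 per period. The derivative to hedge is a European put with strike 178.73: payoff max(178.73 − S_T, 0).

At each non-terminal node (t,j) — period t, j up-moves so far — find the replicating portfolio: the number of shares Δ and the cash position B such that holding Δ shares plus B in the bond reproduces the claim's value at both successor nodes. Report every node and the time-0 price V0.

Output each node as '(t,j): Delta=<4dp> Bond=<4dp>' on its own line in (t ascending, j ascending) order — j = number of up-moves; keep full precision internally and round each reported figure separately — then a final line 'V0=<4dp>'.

Since d<R<u, set p* = (R−d)/(u−d) = 0.7571; price each node as the discounted p*-expectation of its children.
Terminal values V(1,·): V(1,0)=63.2300, V(1,1)=0.0000
Node (0,0) S=175.0000: V=(p*·0.0000+(1−p*)·63.2300)/1.19=12.9041; Δ=(0.0000−63.2300)/(238.0000−115.5000)=-0.5162; B=V−Δ·S=103.2327
Check: Δ(0,0)·S0 + B(0,0) = 12.9041 = V0.

(0,0): Delta=-0.5162 Bond=103.2327
V0=12.9041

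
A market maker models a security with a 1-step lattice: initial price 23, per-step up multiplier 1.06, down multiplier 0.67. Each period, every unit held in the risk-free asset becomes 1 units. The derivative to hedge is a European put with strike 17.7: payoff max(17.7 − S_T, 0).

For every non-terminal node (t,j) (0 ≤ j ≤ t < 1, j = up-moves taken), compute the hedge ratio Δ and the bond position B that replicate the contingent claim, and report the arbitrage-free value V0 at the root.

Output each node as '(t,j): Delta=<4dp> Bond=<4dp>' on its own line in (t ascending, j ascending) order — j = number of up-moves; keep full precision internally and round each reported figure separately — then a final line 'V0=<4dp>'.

The replicating-portfolio and risk-neutral prices coincide; use p* = (1−0.67)/(1.06−0.67) = 0.8462 for the latter.
At expiry t=1: V(1,0)=2.2900, V(1,1)=0.0000
Node (0,0) S=23.0000: V=(p*·0.0000+(1−p*)·2.2900)/1=0.3523; Δ=(0.0000−2.2900)/(24.3800−15.4100)=-0.2553; B=V−Δ·S=6.2241
The time-0 hedge costs 0.3523, which is the no-arbitrage price.

(0,0): Delta=-0.2553 Bond=6.2241
V0=0.3523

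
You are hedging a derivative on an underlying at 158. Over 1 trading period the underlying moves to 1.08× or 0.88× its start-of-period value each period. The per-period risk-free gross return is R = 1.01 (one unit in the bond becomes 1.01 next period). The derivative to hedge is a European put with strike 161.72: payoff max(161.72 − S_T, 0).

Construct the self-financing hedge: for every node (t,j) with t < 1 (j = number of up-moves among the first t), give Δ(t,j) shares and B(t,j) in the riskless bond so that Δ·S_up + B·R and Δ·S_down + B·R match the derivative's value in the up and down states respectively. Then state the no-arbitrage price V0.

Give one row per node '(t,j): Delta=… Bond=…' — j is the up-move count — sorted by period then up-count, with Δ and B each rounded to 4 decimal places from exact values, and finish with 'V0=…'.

The replicating-portfolio and risk-neutral prices coincide; use p* = (1.01−0.88)/(1.08−0.88) = 0.6500 for the latter.
Terminal values V(1,·): V(1,0)=22.6800, V(1,1)=0.0000
  t=0,j=0: stock 158.0000 → up 170.6400 (V=0.0000), down 139.0400 (V=22.6800). Price 7.8594; hedge Δ=-0.7177, bond B=121.2594.
The time-0 hedge costs 7.8594, which is the no-arbitrage price.

(0,0): Delta=-0.7177 Bond=121.2594
V0=7.8594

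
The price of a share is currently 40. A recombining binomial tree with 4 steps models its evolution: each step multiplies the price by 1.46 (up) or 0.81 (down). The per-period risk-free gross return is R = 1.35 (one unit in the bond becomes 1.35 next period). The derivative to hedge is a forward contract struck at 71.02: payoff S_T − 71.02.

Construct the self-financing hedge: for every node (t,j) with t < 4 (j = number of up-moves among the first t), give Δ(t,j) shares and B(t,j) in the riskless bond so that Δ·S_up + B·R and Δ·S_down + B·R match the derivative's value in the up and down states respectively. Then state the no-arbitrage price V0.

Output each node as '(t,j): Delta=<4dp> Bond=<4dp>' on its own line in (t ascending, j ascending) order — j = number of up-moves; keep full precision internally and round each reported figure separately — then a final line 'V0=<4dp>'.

No-arbitrage ⇒ martingale measure with p* = (R−d)/(u−d) = 0.8308.
At expiry t=4: V(4,0)=-53.8013, V(4,1)=-39.9838, V(4,2)=-15.0783, V(4,3)=29.8132, V(4,4)=110.7287
  t=3,j=0: stock 21.2576 → up 31.0362 (V=-39.9838), down 17.2187 (V=-53.8013). Price -31.3498; hedge Δ=1.0000, bond B=-52.6074.
  t=3,j=1: stock 38.3162 → up 55.9417 (V=-15.0783), down 31.0362 (V=-39.9838). Price -14.2912; hedge Δ=1.0000, bond B=-52.6074.
  t=3,j=2: stock 69.0638 → up 100.8332 (V=29.8132), down 55.9417 (V=-15.0783). Price 16.4564; hedge Δ=1.0000, bond B=-52.6074.
  t=3,j=3: stock 124.4854 → up 181.7487 (V=110.7287), down 100.8332 (V=29.8132). Price 71.8780; hedge Δ=1.0000, bond B=-52.6074.
  t=2,j=0: stock 26.2440 → up 38.3162 (V=-14.2912), down 21.2576 (V=-31.3498). Price -12.7244; hedge Δ=1.0000, bond B=-38.9684.
  t=2,j=1: stock 47.3040 → up 69.0638 (V=16.4564), down 38.3162 (V=-14.2912). Price 8.3356; hedge Δ=1.0000, bond B=-38.9684.
  t=2,j=2: stock 85.2640 → up 124.4854 (V=71.8780), down 69.0638 (V=16.4564). Price 46.2956; hedge Δ=1.0000, bond B=-38.9684.
  t=1,j=0: stock 32.4000 → up 47.3040 (V=8.3356), down 26.2440 (V=-12.7244). Price 3.5345; hedge Δ=1.0000, bond B=-28.8655.
  t=1,j=1: stock 58.4000 → up 85.2640 (V=46.2956), down 47.3040 (V=8.3356). Price 29.5345; hedge Δ=1.0000, bond B=-28.8655.
  t=0,j=0: stock 40.0000 → up 58.4000 (V=29.5345), down 32.4000 (V=3.5345). Price 18.6181; hedge Δ=1.0000, bond B=-21.3819.
The time-0 hedge costs 18.6181, which is the no-arbitrage price.

(0,0): Delta=1.0000 Bond=-21.3819
(1,0): Delta=1.0000 Bond=-28.8655
(1,1): Delta=1.0000 Bond=-28.8655
(2,0): Delta=1.0000 Bond=-38.9684
(2,1): Delta=1.0000 Bond=-38.9684
(2,2): Delta=1.0000 Bond=-38.9684
(3,0): Delta=1.0000 Bond=-52.6074
(3,1): Delta=1.0000 Bond=-52.6074
(3,2): Delta=1.0000 Bond=-52.6074
(3,3): Delta=1.0000 Bond=-52.6074
V0=18.6181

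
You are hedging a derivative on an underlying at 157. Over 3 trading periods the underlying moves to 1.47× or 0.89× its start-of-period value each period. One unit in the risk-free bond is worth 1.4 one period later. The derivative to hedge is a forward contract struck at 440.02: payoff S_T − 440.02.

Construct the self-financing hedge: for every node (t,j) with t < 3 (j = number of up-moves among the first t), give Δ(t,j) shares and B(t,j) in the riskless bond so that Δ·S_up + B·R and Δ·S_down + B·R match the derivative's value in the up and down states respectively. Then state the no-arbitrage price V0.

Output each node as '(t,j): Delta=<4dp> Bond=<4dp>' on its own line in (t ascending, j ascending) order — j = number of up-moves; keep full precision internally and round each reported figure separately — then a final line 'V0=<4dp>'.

(0,0): Delta=1.0000 Bond=-160.3571
(1,0): Delta=1.0000 Bond=-224.5000
(1,1): Delta=1.0000 Bond=-224.5000
(2,0): Delta=1.0000 Bond=-314.3000
(2,1): Delta=1.0000 Bond=-314.3000
(2,2): Delta=1.0000 Bond=-314.3000
V0=-3.3571

The replicating-portfolio and risk-neutral prices coincide; use p* = (1.4−0.89)/(1.47−0.89) = 0.8793 for the latter.
Terminal payoffs: V(3,0)=-329.3399, V(3,1)=-257.2112, V(3,2)=-138.0774, V(3,3)=58.6941
Node (2,0) S=124.3597: V=(p*·-257.2112+(1−p*)·-329.3399)/1.4=-189.9403; Δ=(-257.2112−-329.3399)/(182.8088−110.6801)=1.0000; B=V−Δ·S=-314.3000
Node (2,1) S=205.4031: V=(p*·-138.0774+(1−p*)·-257.2112)/1.4=-108.8969; Δ=(-138.0774−-257.2112)/(301.9426−182.8088)=1.0000; B=V−Δ·S=-314.3000
Node (2,2) S=339.2613: V=(p*·58.6941+(1−p*)·-138.0774)/1.4=24.9613; Δ=(58.6941−-138.0774)/(498.7141−301.9426)=1.0000; B=V−Δ·S=-314.3000
Node (1,0) S=139.7300: V=(p*·-108.8969+(1−p*)·-189.9403)/1.4=-84.7700; Δ=(-108.8969−-189.9403)/(205.4031−124.3597)=1.0000; B=V−Δ·S=-224.5000
Node (1,1) S=230.7900: V=(p*·24.9613+(1−p*)·-108.8969)/1.4=6.2900; Δ=(24.9613−-108.8969)/(339.2613−205.4031)=1.0000; B=V−Δ·S=-224.5000
Node (0,0) S=157.0000: V=(p*·6.2900+(1−p*)·-84.7700)/1.4=-3.3571; Δ=(6.2900−-84.7700)/(230.7900−139.7300)=1.0000; B=V−Δ·S=-160.3571
The time-0 hedge costs -3.3571, which is the no-arbitrage price.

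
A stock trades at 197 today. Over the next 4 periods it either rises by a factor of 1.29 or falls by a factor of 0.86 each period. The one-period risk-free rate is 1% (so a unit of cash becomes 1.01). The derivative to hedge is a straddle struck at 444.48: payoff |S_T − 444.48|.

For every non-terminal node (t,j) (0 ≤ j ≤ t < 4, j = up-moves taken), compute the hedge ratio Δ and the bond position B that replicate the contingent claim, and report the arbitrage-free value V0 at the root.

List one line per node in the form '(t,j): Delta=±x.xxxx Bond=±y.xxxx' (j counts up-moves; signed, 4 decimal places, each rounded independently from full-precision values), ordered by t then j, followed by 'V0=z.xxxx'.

(0,0): Delta=-0.9017 Bond=410.6468
(1,0): Delta=-1.0000 Bond=431.4079
(1,1): Delta=-0.7794 Bond=383.6646
(2,0): Delta=-1.0000 Bond=435.7220
(2,1): Delta=-1.0000 Bond=435.7220
(2,2): Delta=-0.5048 Bond=297.4892
(3,0): Delta=-1.0000 Bond=440.0792
(3,1): Delta=-1.0000 Bond=440.0792
(3,2): Delta=-1.0000 Bond=440.0792
(3,3): Delta=0.1115 Bond=39.8492
V0=233.0127

The replicating-portfolio and risk-neutral prices coincide; use p* = (1.01−0.86)/(1.29−0.86) = 0.3488 for the latter.
Terminal values V(4,·): V(4,0)=336.7194, V(4,1)=282.8391, V(4,2)=202.0186, V(4,3)=80.7879, V(4,4)=101.0581
  t=3,j=0: stock 125.3030 → up 161.6409 (V=282.8391), down 107.7606 (V=336.7194). Price 314.7762; hedge Δ=-1.0000, bond B=440.0792.
  t=3,j=1: stock 187.9545 → up 242.4614 (V=202.0186), down 161.6409 (V=282.8391). Price 252.1247; hedge Δ=-1.0000, bond B=440.0792.
  t=3,j=2: stock 281.9318 → up 363.6921 (V=80.7879), down 242.4614 (V=202.0186). Price 158.1474; hedge Δ=-1.0000, bond B=440.0792.
  t=3,j=3: stock 422.8977 → up 545.5381 (V=101.0581), down 363.6921 (V=80.7879). Price 86.9890; hedge Δ=0.1115, bond B=39.8492.
  t=2,j=0: stock 145.7012 → up 187.9545 (V=252.1247), down 125.3030 (V=314.7762). Price 290.0208; hedge Δ=-1.0000, bond B=435.7220.
  t=2,j=1: stock 218.5518 → up 281.9318 (V=158.1474), down 187.9545 (V=252.1247). Price 217.1702; hedge Δ=-1.0000, bond B=435.7220.
  t=2,j=2: stock 327.8277 → up 422.8977 (V=86.9890), down 281.9318 (V=158.1474). Price 132.0047; hedge Δ=-0.5048, bond B=297.4892.
  t=1,j=0: stock 169.4200 → up 218.5518 (V=217.1702), down 145.7012 (V=290.0208). Price 261.9879; hedge Δ=-1.0000, bond B=431.4079.
  t=1,j=1: stock 254.1300 → up 327.8277 (V=132.0047), down 218.5518 (V=217.1702). Price 185.6052; hedge Δ=-0.7794, bond B=383.6646.
  t=0,j=0: stock 197.0000 → up 254.1300 (V=185.6052), down 169.4200 (V=261.9879). Price 233.0127; hedge Δ=-0.9017, bond B=410.6468.
Each (Δ,B) replicates both successor values, so the strategy is self-financing and V0 is arbitrage-free.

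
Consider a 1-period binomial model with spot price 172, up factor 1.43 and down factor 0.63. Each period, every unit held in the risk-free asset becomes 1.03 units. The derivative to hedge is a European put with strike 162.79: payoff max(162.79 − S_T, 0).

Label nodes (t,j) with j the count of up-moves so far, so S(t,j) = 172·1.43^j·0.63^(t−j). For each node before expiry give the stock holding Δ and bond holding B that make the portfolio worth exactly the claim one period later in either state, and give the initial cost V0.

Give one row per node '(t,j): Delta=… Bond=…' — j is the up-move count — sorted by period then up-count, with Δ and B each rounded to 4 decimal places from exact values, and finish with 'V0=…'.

(0,0): Delta=-0.3956 Bond=94.4598
V0=26.4223

Since d<R<u, set p* = (R−d)/(u−d) = 0.5000; price each node as the discounted p*-expectation of its children.
Terminal values V(1,·): V(1,0)=54.4300, V(1,1)=0.0000
  t=0,j=0: stock 172.0000 → up 245.9600 (V=0.0000), down 108.3600 (V=54.4300). Price 26.4223; hedge Δ=-0.3956, bond B=94.4598.
Check: Δ(0,0)·S0 + B(0,0) = 26.4223 = V0.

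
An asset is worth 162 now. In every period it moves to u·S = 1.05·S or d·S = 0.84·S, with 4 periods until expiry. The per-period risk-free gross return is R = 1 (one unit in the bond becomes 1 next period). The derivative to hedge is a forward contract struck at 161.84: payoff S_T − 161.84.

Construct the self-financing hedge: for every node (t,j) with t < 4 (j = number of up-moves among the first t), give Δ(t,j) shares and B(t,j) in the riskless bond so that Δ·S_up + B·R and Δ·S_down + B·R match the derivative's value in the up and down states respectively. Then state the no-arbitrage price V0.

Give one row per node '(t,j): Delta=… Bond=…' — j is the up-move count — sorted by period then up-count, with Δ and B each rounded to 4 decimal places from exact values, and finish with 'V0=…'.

(0,0): Delta=1.0000 Bond=-161.8400
(1,0): Delta=1.0000 Bond=-161.8400
(1,1): Delta=1.0000 Bond=-161.8400
(2,0): Delta=1.0000 Bond=-161.8400
(2,1): Delta=1.0000 Bond=-161.8400
(2,2): Delta=1.0000 Bond=-161.8400
(3,0): Delta=1.0000 Bond=-161.8400
(3,1): Delta=1.0000 Bond=-161.8400
(3,2): Delta=1.0000 Bond=-161.8400
(3,3): Delta=1.0000 Bond=-161.8400
V0=0.1600

Risk-neutral probability p* = (R−d)/(u−d) = (1−0.84)/(1.05−0.84) = 0.7619.
Terminal payoffs: V(4,0)=-81.1848, V(4,1)=-61.0210, V(4,2)=-35.8163, V(4,3)=-4.3104, V(4,4)=35.0720
  t=3,j=0: stock 96.0180 → up 100.8190 (V=-61.0210), down 80.6552 (V=-81.1848). Price -65.8220; hedge Δ=1.0000, bond B=-161.8400.
  t=3,j=1: stock 120.0226 → up 126.0237 (V=-35.8163), down 100.8190 (V=-61.0210). Price -41.8174; hedge Δ=1.0000, bond B=-161.8400.
  t=3,j=2: stock 150.0282 → up 157.5296 (V=-4.3104), down 126.0237 (V=-35.8163). Price -11.8118; hedge Δ=1.0000, bond B=-161.8400.
  t=3,j=3: stock 187.5353 → up 196.9120 (V=35.0720), down 157.5296 (V=-4.3104). Price 25.6953; hedge Δ=1.0000, bond B=-161.8400.
  t=2,j=0: stock 114.3072 → up 120.0226 (V=-41.8174), down 96.0180 (V=-65.8220). Price -47.5328; hedge Δ=1.0000, bond B=-161.8400.
  t=2,j=1: stock 142.8840 → up 150.0282 (V=-11.8118), down 120.0226 (V=-41.8174). Price -18.9560; hedge Δ=1.0000, bond B=-161.8400.
  t=2,j=2: stock 178.6050 → up 187.5353 (V=25.6953), down 150.0282 (V=-11.8118). Price 16.7650; hedge Δ=1.0000, bond B=-161.8400.
  t=1,j=0: stock 136.0800 → up 142.8840 (V=-18.9560), down 114.3072 (V=-47.5328). Price -25.7600; hedge Δ=1.0000, bond B=-161.8400.
  t=1,j=1: stock 170.1000 → up 178.6050 (V=16.7650), down 142.8840 (V=-18.9560). Price 8.2600; hedge Δ=1.0000, bond B=-161.8400.
  t=0,j=0: stock 162.0000 → up 170.1000 (V=8.2600), down 136.0800 (V=-25.7600). Price 0.1600; hedge Δ=1.0000, bond B=-161.8400.
Each (Δ,B) replicates both successor values, so the strategy is self-financing and V0 is arbitrage-free.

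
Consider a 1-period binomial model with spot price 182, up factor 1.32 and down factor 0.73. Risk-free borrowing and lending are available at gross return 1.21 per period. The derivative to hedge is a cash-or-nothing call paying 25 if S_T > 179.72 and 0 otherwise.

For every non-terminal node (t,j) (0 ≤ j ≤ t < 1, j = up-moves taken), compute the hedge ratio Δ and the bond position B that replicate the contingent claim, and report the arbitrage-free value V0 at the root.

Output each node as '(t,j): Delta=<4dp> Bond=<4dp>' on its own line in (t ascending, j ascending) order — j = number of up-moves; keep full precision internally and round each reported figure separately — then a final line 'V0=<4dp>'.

(0,0): Delta=0.2328 Bond=-25.5638
V0=16.8091

The replicating-portfolio and risk-neutral prices coincide; use p* = (1.21−0.73)/(1.32−0.73) = 0.8136 for the latter.
Payoff layer (t=1): V(1,0)=0.0000, V(1,1)=25.0000
  t=0,j=0: stock 182.0000 → up 240.2400 (V=25.0000), down 132.8600 (V=0.0000). Price 16.8091; hedge Δ=0.2328, bond B=-25.5638.
Self-financing check: at every node Δ·S+B equals the discounted successor values.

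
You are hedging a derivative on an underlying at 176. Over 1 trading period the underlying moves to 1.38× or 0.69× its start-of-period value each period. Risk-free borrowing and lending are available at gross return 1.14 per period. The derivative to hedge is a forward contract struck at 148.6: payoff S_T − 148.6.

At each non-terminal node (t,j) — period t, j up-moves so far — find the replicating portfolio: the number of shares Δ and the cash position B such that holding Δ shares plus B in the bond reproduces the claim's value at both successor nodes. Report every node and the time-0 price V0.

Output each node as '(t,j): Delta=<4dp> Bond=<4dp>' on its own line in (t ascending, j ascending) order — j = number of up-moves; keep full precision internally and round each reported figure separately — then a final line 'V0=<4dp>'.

(0,0): Delta=1.0000 Bond=-130.3509
V0=45.6491

Since d<R<u, set p* = (R−d)/(u−d) = 0.6522; price each node as the discounted p*-expectation of its children.
Payoff layer (t=1): V(1,0)=-27.1600, V(1,1)=94.2800
Node (0,0) S=176.0000: V=(p*·94.2800+(1−p*)·-27.1600)/1.14=45.6491; Δ=(94.2800−-27.1600)/(242.8800−121.4400)=1.0000; B=V−Δ·S=-130.3509
Check: Δ(0,0)·S0 + B(0,0) = 45.6491 = V0.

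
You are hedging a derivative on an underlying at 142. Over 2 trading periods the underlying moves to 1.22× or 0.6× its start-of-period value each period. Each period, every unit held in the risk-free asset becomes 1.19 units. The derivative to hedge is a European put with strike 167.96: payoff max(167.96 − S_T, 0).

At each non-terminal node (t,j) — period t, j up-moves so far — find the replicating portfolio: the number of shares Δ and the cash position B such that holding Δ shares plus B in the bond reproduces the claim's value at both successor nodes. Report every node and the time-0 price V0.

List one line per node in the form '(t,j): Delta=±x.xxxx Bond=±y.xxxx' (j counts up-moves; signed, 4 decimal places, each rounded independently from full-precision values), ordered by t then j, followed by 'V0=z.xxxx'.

Risk-neutral probability p* = (R−d)/(u−d) = (1.19−0.6)/(1.22−0.6) = 0.9516.
Payoff layer (t=2): V(2,0)=116.8400, V(2,1)=64.0160, V(2,2)=0.0000
Node (1,0) S=85.2000: V=(p*·64.0160+(1−p*)·116.8400)/1.19=55.9429; Δ=(64.0160−116.8400)/(103.9440−51.1200)=-1.0000; B=V−Δ·S=141.1429
Node (1,1) S=173.2400: V=(p*·0.0000+(1−p*)·64.0160)/1.19=2.6030; Δ=(0.0000−64.0160)/(211.3528−103.9440)=-0.5960; B=V−Δ·S=105.8546
Node (0,0) S=142.0000: V=(p*·2.6030+(1−p*)·55.9429)/1.19=4.3563; Δ=(2.6030−55.9429)/(173.2400−85.2000)=-0.6059; B=V−Δ·S=90.3883
Check: Δ(0,0)·S0 + B(0,0) = 4.3563 = V0.

(0,0): Delta=-0.6059 Bond=90.3883
(1,0): Delta=-1.0000 Bond=141.1429
(1,1): Delta=-0.5960 Bond=105.8546
V0=4.3563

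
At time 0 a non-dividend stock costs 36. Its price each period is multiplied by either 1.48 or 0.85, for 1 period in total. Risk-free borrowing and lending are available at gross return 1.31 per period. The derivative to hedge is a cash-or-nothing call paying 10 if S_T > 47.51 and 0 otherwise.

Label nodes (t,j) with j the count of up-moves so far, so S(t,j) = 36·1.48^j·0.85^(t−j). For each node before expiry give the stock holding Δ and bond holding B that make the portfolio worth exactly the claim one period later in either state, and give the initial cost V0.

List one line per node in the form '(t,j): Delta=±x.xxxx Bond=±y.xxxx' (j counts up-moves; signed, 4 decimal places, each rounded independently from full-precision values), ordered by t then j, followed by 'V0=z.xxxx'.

No-arbitrage ⇒ martingale measure with p* = (R−d)/(u−d) = 0.7302.
At expiry t=1: V(1,0)=0.0000, V(1,1)=10.0000
Node (0,0) S=36.0000: V=(p*·10.0000+(1−p*)·0.0000)/1.31=5.5737; Δ=(10.0000−0.0000)/(53.2800−30.6000)=0.4409; B=V−Δ·S=-10.2993
The time-0 hedge costs 5.5737, which is the no-arbitrage price.

(0,0): Delta=0.4409 Bond=-10.2993
V0=5.5737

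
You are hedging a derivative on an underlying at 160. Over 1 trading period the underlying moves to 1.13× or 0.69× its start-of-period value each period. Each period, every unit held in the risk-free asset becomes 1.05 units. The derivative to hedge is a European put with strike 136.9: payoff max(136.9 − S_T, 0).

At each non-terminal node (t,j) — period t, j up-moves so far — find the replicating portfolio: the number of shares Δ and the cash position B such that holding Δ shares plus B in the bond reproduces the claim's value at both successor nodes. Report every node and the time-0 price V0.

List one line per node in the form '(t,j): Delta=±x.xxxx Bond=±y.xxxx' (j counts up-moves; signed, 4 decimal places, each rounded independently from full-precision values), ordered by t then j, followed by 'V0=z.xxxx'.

(0,0): Delta=-0.3764 Bond=64.8160
V0=4.5887

Under the risk-neutral measure, an up-move has probability p* = (R−d)/(u−d) = 0.8182 and values discount at R = 1.05.
Terminal payoffs: V(1,0)=26.5000, V(1,1)=0.0000
Node (0,0) S=160.0000: V=(p*·0.0000+(1−p*)·26.5000)/1.05=4.5887; Δ=(0.0000−26.5000)/(180.8000−110.4000)=-0.3764; B=V−Δ·S=64.8160
Check: Δ(0,0)·S0 + B(0,0) = 4.5887 = V0.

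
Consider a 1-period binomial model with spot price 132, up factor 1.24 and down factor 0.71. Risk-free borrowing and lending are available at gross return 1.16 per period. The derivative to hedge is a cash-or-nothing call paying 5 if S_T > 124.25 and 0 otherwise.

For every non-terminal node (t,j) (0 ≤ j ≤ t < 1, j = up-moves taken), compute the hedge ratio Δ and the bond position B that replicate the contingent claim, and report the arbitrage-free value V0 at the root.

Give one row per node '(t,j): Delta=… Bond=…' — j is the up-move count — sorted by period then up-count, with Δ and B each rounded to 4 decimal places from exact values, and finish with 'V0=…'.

The replicating-portfolio and risk-neutral prices coincide; use p* = (1.16−0.71)/(1.24−0.71) = 0.8491 for the latter.
Terminal payoffs: V(1,0)=0.0000, V(1,1)=5.0000
Node (0,0) S=132.0000: V=(p*·5.0000+(1−p*)·0.0000)/1.16=3.6597; Δ=(5.0000−0.0000)/(163.6800−93.7200)=0.0715; B=V−Δ·S=-5.7742
The time-0 hedge costs 3.6597, which is the no-arbitrage price.

(0,0): Delta=0.0715 Bond=-5.7742
V0=3.6597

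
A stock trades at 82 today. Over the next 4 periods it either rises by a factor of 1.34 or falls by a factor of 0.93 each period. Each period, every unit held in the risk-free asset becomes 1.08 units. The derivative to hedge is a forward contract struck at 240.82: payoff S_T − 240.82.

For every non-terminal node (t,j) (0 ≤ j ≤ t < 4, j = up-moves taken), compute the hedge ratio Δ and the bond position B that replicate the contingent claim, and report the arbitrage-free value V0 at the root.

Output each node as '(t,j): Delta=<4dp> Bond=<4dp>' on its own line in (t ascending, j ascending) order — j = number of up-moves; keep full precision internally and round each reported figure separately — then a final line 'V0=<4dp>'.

Risk-neutral probability p* = (R−d)/(u−d) = (1.08−0.93)/(1.34−0.93) = 0.3659.
Payoff layer (t=4): V(4,0)=-179.4797, V(4,1)=-152.4373, V(4,2)=-113.4728, V(4,3)=-57.3305, V(4,4)=23.5627
Node (3,0) S=65.9573: V=(p*·-152.4373+(1−p*)·-179.4797)/1.08=-157.0242; Δ=(-152.4373−-179.4797)/(88.3827−61.3403)=1.0000; B=V−Δ·S=-222.9815
Node (3,1) S=95.0352: V=(p*·-113.4728+(1−p*)·-152.4373)/1.08=-127.9463; Δ=(-113.4728−-152.4373)/(127.3472−88.3827)=1.0000; B=V−Δ·S=-222.9815
Node (3,2) S=136.9325: V=(p*·-57.3305+(1−p*)·-113.4728)/1.08=-86.0490; Δ=(-57.3305−-113.4728)/(183.4895−127.3472)=1.0000; B=V−Δ·S=-222.9815
Node (3,3) S=197.3005: V=(p*·23.5627+(1−p*)·-57.3305)/1.08=-25.6810; Δ=(23.5627−-57.3305)/(264.3827−183.4895)=1.0000; B=V−Δ·S=-222.9815
Node (2,0) S=70.9218: V=(p*·-127.9463+(1−p*)·-157.0242)/1.08=-135.5425; Δ=(-127.9463−-157.0242)/(95.0352−65.9573)=1.0000; B=V−Δ·S=-206.4643
Node (2,1) S=102.1884: V=(p*·-86.0490+(1−p*)·-127.9463)/1.08=-104.2759; Δ=(-86.0490−-127.9463)/(136.9325−95.0352)=1.0000; B=V−Δ·S=-206.4643
Node (2,2) S=147.2392: V=(p*·-25.6810+(1−p*)·-86.0490)/1.08=-59.2251; Δ=(-25.6810−-86.0490)/(197.3005−136.9325)=1.0000; B=V−Δ·S=-206.4643
Node (1,0) S=76.2600: V=(p*·-104.2759+(1−p*)·-135.5425)/1.08=-114.9107; Δ=(-104.2759−-135.5425)/(102.1884−70.9218)=1.0000; B=V−Δ·S=-191.1707
Node (1,1) S=109.8800: V=(p*·-59.2251+(1−p*)·-104.2759)/1.08=-81.2907; Δ=(-59.2251−-104.2759)/(147.2392−102.1884)=1.0000; B=V−Δ·S=-191.1707
Node (0,0) S=82.0000: V=(p*·-81.2907+(1−p*)·-114.9107)/1.08=-95.0099; Δ=(-81.2907−-114.9107)/(109.8800−76.2600)=1.0000; B=V−Δ·S=-177.0099
Each (Δ,B) replicates both successor values, so the strategy is self-financing and V0 is arbitrage-free.

(0,0): Delta=1.0000 Bond=-177.0099
(1,0): Delta=1.0000 Bond=-191.1707
(1,1): Delta=1.0000 Bond=-191.1707
(2,0): Delta=1.0000 Bond=-206.4643
(2,1): Delta=1.0000 Bond=-206.4643
(2,2): Delta=1.0000 Bond=-206.4643
(3,0): Delta=1.0000 Bond=-222.9815
(3,1): Delta=1.0000 Bond=-222.9815
(3,2): Delta=1.0000 Bond=-222.9815
(3,3): Delta=1.0000 Bond=-222.9815
V0=-95.0099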